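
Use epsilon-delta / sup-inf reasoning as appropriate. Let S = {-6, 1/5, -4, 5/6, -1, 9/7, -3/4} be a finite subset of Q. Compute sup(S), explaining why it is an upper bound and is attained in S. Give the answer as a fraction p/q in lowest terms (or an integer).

S is finite, so sup(S) = max(S).
Sorted decreasing:
9/7, 5/6, 1/5, -3/4, -1, -4, -6
The extremum is 9/7.
For every x in S, x <= 9/7. And 9/7 is in S, so it is attained.
Therefore sup(S) = 9/7.

9/7


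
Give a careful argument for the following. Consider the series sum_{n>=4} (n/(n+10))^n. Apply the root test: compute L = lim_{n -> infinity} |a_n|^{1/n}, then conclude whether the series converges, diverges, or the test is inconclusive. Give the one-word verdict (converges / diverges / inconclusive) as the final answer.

Let a_n denote the general term. Form |a_n|^(1/n) and simplify:
|a_n|^(1/n) = n/(n + 10)
Take the limit as n -> infinity: L = 1.
Since L = 1, the root test is inconclusive. (In fact a_n = (n/(n+10))^n -> e^(-10) != 0, so the nth-term test shows divergence; but the root test itself gives no conclusion.)

inconclusive


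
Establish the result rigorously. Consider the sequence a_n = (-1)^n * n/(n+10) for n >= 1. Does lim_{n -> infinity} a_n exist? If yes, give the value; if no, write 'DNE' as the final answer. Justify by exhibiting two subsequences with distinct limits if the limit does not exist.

Examine the behaviour of a_n along subsequences.
a_{2k} = 2k/(2k+10) -> 1. a_{2k+1} = -(2k+1)/(2k+11) -> -1.
Since these two subsequential limits are 1 and -1, distinct, the full sequence cannot converge (a convergent sequence has all subsequences tending to the same limit). So lim a_n does not exist.

DNE


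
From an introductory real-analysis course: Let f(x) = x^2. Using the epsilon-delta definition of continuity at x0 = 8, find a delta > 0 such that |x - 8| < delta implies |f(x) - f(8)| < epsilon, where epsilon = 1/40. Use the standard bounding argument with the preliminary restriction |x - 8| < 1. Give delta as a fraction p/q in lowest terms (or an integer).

Factor: |x^2 - (8)^2| = |x - 8| * |x + 8|.
Impose |x - 8| < 1 first. Then |x + 8| = |(x - 8) + 2*(8)| <= |x - 8| + 2*|8| < 1 + 16 = 17.
So |x^2 - (8)^2| < delta * 17.
We need delta * 17 <= 1/40, i.e. delta <= 1/40/17 = 1/680.
Since 1/680 < 1, this is tighter than 1; take delta = 1/680.
So delta = 1/680 works.

1/680


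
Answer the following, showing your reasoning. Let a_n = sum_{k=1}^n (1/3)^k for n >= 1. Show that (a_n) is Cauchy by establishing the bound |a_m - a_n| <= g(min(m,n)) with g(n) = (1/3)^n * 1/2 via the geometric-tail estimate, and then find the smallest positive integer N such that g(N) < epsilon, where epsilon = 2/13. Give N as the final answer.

For m > n >= 1: |a_m - a_n| = sum_{k=n+1}^m (1/3)^k < sum_{k=n+1}^infinity (1/3)^k = (1/3)^(n+1) / (1 - 1/3) = (1/3)^n * (1/3) * (3/2) = (1/3)^n * 1/2.
So g(n) = (1/3)^n / 2. Since g(n) -> 0, (a_n) is Cauchy.
Now solve g(N) < 2/13: (1/3)^N / 2 < 2/13 <=> 3^N > 1 / (2 * 2/13) = 13/4.
Check powers of 3: 3^1 = 3 <= 13/4, 3^2 = 9 > 13/4.
So the smallest such N is 2. Check: g(2) = 1/(2 * 9) = 1/18 < 2/13.

2


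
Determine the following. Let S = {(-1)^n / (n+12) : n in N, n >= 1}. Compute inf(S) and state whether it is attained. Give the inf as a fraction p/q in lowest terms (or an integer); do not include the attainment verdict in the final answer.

Analysis:
- Values: -1/13, 1/14, -1/15, 1/16, -1/17, ...
- Positive terms (even n): 1/(2+12), 1/(4+12), ... decreasing -> max = 1/14 (n=2).
- Negative terms (odd n): -1/(1+12), -1/(3+12), ... increasing -> min = -1/13 (n=1).
- So sup = 1/14 (attained at n=2); inf = -1/13 (attained at n=1).
Conclusion: inf(S) = -1/13, attained in S.

-1/13


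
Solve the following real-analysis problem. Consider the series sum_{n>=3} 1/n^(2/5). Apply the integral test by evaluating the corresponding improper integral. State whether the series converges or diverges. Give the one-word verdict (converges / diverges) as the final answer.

Let f(x) = x^(-2/5). Then f is positive, continuous, and decreasing on [3, infinity), so the integral test applies.
Compute the improper integral int_{3}^infinity f(x) dx:
  antiderivative F(x) = 5*x^(3/5)/3.
  As x -> infinity, F(x) -> infinity (since p = 2/5 < 1).
  So the integral diverges. By the integral test, the series diverges.

diverges


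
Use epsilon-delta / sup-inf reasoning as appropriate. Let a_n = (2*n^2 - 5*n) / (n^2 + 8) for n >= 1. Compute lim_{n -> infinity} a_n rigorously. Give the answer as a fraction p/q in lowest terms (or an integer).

Divide numerator and denominator by n^2, the highest power:
numerator / n^2 = 2 - 5/n
denominator / n^2 = 1 + 8/n^2
As n -> infinity, all terms of the form c/n^k (k >= 1) tend to 0.
So numerator / n^2 -> 2 and denominator / n^2 -> 1.
Therefore lim a_n = 2.

2


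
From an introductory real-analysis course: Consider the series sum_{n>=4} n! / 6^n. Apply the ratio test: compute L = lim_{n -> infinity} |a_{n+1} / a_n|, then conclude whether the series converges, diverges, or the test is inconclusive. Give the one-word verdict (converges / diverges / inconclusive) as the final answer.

Let a_n denote the general term. Form the ratio a_{n+1}/a_n and simplify:
a_{n+1}/a_n = n/6 + 1/6
Take the limit as n -> infinity: L = infinity.
Since L = infinity > 1 (or L = infinity), the ratio test implies the series diverges.

diverges


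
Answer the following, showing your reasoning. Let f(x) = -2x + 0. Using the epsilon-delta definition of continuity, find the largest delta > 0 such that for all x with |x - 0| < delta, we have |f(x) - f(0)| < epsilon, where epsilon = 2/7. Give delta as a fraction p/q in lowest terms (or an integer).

We compute f(0) = -2*(0) + 0 = 0.
|f(x) - f(0)| = |-2x + 0 - (0)| = |-2(x - 0)| = 2|x - 0|.
We need 2|x - 0| < 2/7, i.e. |x - 0| < 2/7 / 2 = 1/7.
So any delta <= 1/7 works. Conversely, if delta > 1/7, then x = 0 + 1/7 satisfies |x - 0| = 1/7 < delta but |f(x) - f(0)| = 2 * 1/7 = 2/7, which is not < 2/7; so no larger delta works.
Hence the largest such delta is 1/7.

1/7


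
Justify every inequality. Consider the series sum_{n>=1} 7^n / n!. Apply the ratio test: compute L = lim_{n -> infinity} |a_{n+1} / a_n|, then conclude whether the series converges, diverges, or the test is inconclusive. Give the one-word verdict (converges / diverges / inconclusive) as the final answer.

Let a_n denote the general term. Form the ratio a_{n+1}/a_n and simplify:
a_{n+1}/a_n = 7/(n + 1)
Take the limit as n -> infinity: L = 0.
Since L = 0 < 1, the ratio test implies the series converges.

converges


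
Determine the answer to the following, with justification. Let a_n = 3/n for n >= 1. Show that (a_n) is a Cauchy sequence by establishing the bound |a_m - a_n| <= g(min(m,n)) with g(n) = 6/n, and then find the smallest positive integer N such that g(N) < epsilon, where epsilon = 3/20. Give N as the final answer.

For any m, n >= 1, by the triangle inequality:
|a_m - a_n| = |3/m - 3/n| <= 3*1/m + 3*1/n <= 6/min(m,n).
So g(n) = 6/n bounds the Cauchy difference. Since g(n) -> 0, (a_n) is Cauchy.
Now solve g(N) < 3/20: 6/N < 3/20 <=> N > 6 / (3/20) = 40.
The smallest integer strictly greater than 40 is N = 41.
Check: g(41) = 6/41 = 6/41 < 3/20; g(40) = 3/20 >= 3/20. So N = 41.

41


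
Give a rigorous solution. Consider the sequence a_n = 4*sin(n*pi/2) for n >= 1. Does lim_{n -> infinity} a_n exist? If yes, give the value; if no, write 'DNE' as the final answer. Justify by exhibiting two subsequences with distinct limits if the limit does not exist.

Examine the behaviour of a_n along subsequences.
a_{4k+1} = 4*sin(pi/2 + 2k*pi) = 4 -> 4. a_{4k+3} = 4*sin(3pi/2 + 2k*pi) = -4 -> -4.
Since these two subsequential limits are 4 and -4, distinct, the full sequence cannot converge (a convergent sequence has all subsequences tending to the same limit). So lim a_n does not exist.

DNE


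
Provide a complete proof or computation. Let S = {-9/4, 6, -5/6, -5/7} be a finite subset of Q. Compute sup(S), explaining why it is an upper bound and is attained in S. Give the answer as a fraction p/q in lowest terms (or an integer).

S is finite, so sup(S) = max(S).
Sorted decreasing:
6, -5/7, -5/6, -9/4
The extremum is 6.
For every x in S, x <= 6. And 6 is in S, so it is attained.
Therefore sup(S) = 6.

6


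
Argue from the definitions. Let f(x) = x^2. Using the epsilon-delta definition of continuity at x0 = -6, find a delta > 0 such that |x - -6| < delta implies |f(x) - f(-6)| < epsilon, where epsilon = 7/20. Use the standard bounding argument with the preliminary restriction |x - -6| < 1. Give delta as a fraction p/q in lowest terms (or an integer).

Factor: |x^2 - (-6)^2| = |x - -6| * |x + -6|.
Impose |x - -6| < 1 first. Then |x + -6| = |(x - -6) + 2*(-6)| <= |x - -6| + 2*|-6| < 1 + 12 = 13.
So |x^2 - (-6)^2| < delta * 13.
We need delta * 13 <= 7/20, i.e. delta <= 7/20/13 = 7/260.
Since 7/260 < 1, this is tighter than 1; take delta = 7/260.
So delta = 7/260 works.

7/260


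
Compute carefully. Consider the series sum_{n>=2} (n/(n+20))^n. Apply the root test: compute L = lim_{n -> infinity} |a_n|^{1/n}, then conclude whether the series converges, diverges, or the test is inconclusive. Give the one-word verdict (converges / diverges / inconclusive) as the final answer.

Let a_n denote the general term. Form |a_n|^(1/n) and simplify:
|a_n|^(1/n) = n/(n + 20)
Take the limit as n -> infinity: L = 1.
Since L = 1, the root test is inconclusive. (In fact a_n = (n/(n+20))^n -> e^(-20) != 0, so the nth-term test shows divergence; but the root test itself gives no conclusion.)

inconclusive


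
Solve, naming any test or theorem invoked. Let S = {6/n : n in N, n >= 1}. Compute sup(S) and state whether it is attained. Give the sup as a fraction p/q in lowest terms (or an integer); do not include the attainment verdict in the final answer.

Analysis:
- Values: 6, 3, 2, 3/2, ... strictly decreasing.
- The maximum is 6 (n=1); sup = 6 (attained).
- The set is bounded below by 0; 6/n -> 0 so 0 is the greatest lower bound.
- 0 is not in the set, so inf = 0 is not attained.
Conclusion: sup(S) = 6, attained in S.

6


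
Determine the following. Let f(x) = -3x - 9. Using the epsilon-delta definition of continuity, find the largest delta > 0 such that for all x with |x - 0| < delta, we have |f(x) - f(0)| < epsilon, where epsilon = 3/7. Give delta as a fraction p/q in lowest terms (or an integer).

We compute f(0) = -3*(0) - 9 = -9.
|f(x) - f(0)| = |-3x - 9 - (-9)| = |-3(x - 0)| = 3|x - 0|.
We need 3|x - 0| < 3/7, i.e. |x - 0| < 3/7 / 3 = 1/7.
So any delta <= 1/7 works. Conversely, if delta > 1/7, then x = 0 + 1/7 satisfies |x - 0| = 1/7 < delta but |f(x) - f(0)| = 3 * 1/7 = 3/7, which is not < 3/7; so no larger delta works.
Hence the largest such delta is 1/7.

1/7


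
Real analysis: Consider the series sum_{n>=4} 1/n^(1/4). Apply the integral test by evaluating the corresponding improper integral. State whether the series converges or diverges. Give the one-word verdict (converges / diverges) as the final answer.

Let f(x) = x^(-1/4). Then f is positive, continuous, and decreasing on [4, infinity), so the integral test applies.
Compute the improper integral int_{4}^infinity f(x) dx:
  antiderivative F(x) = 4*x^(3/4)/3.
  As x -> infinity, F(x) -> infinity (since p = 1/4 < 1).
  So the integral diverges. By the integral test, the series diverges.

diverges


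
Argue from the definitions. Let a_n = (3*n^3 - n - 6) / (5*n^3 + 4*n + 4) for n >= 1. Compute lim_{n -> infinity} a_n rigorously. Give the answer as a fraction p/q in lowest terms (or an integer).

Divide numerator and denominator by n^3, the highest power:
numerator / n^3 = 3 - 1/n^2 - 6/n^3
denominator / n^3 = 5 + 4/n^2 + 4/n^3
As n -> infinity, all terms of the form c/n^k (k >= 1) tend to 0.
So numerator / n^3 -> 3 and denominator / n^3 -> 5.
Therefore lim a_n = 3/5.

3/5


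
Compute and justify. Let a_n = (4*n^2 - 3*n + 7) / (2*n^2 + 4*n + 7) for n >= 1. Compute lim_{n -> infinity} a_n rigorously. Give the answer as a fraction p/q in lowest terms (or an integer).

Divide numerator and denominator by n^2, the highest power:
numerator / n^2 = 4 - 3/n + 7/n^2
denominator / n^2 = 2 + 4/n + 7/n^2
As n -> infinity, all terms of the form c/n^k (k >= 1) tend to 0.
So numerator / n^2 -> 4 and denominator / n^2 -> 2.
Therefore lim a_n = 2.

2


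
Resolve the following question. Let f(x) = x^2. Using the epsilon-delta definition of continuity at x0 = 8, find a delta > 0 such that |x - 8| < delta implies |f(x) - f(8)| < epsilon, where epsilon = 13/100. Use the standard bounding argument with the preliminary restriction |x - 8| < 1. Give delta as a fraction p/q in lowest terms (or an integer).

Factor: |x^2 - (8)^2| = |x - 8| * |x + 8|.
Impose |x - 8| < 1 first. Then |x + 8| = |(x - 8) + 2*(8)| <= |x - 8| + 2*|8| < 1 + 16 = 17.
So |x^2 - (8)^2| < delta * 17.
We need delta * 17 <= 13/100, i.e. delta <= 13/100/17 = 13/1700.
Since 13/1700 < 1, this is tighter than 1; take delta = 13/1700.
So delta = 13/1700 works.

13/1700


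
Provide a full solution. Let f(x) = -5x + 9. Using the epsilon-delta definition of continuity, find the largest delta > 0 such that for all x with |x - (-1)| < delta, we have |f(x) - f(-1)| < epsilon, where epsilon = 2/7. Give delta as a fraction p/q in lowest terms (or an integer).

We compute f(-1) = -5*(-1) + 9 = 14.
|f(x) - f(-1)| = |-5x + 9 - (14)| = |-5(x - (-1))| = 5|x - (-1)|.
We need 5|x - (-1)| < 2/7, i.e. |x - (-1)| < 2/7 / 5 = 2/35.
So any delta <= 2/35 works. Conversely, if delta > 2/35, then x = -1 + 2/35 satisfies |x - (-1)| = 2/35 < delta but |f(x) - f(-1)| = 5 * 2/35 = 2/7, which is not < 2/7; so no larger delta works.
Hence the largest such delta is 2/35.

2/35


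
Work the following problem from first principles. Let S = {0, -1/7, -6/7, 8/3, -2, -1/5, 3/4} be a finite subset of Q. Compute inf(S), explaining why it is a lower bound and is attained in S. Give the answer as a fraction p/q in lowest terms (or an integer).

S is finite, so inf(S) = min(S).
Sorted increasing:
-2, -6/7, -1/5, -1/7, 0, 3/4, 8/3
The extremum is -2.
For every x in S, x >= -2. And -2 is in S, so it is attained.
Therefore inf(S) = -2.

-2


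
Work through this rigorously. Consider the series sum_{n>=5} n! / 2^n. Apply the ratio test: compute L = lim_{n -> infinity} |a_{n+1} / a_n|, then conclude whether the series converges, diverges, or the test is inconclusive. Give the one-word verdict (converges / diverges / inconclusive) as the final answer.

Let a_n denote the general term. Form the ratio a_{n+1}/a_n and simplify:
a_{n+1}/a_n = n/2 + 1/2
Take the limit as n -> infinity: L = infinity.
Since L = infinity > 1 (or L = infinity), the ratio test implies the series diverges.

diverges


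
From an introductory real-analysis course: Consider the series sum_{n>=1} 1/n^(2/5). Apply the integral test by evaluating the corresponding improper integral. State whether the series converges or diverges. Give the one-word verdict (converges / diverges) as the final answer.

Let f(x) = x^(-2/5). Then f is positive, continuous, and decreasing on [1, infinity), so the integral test applies.
Compute the improper integral int_{1}^infinity f(x) dx:
  antiderivative F(x) = 5*x^(3/5)/3.
  As x -> infinity, F(x) -> infinity (since p = 2/5 < 1).
  So the integral diverges. By the integral test, the series diverges.

diverges


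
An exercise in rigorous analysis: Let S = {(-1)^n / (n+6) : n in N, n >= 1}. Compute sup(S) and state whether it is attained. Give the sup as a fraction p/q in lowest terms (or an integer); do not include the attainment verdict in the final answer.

Analysis:
- Values: -1/7, 1/8, -1/9, 1/10, -1/11, ...
- Positive terms (even n): 1/(2+6), 1/(4+6), ... decreasing -> max = 1/8 (n=2).
- Negative terms (odd n): -1/(1+6), -1/(3+6), ... increasing -> min = -1/7 (n=1).
- So sup = 1/8 (attained at n=2); inf = -1/7 (attained at n=1).
Conclusion: sup(S) = 1/8, attained in S.

1/8


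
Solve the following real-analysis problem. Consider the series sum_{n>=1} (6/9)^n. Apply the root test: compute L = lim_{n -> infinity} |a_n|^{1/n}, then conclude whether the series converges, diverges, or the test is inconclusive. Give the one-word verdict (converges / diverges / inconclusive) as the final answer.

Let a_n denote the general term. Form |a_n|^(1/n) and simplify:
|a_n|^(1/n) = 2/3
Take the limit as n -> infinity: L = 2/3.
Since L = 2/3 < 1, the root test implies convergence.

converges


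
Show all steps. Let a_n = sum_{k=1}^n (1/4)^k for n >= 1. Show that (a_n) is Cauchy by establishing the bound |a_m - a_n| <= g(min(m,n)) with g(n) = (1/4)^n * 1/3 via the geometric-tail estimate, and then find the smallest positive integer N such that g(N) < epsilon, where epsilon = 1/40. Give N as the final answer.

For m > n >= 1: |a_m - a_n| = sum_{k=n+1}^m (1/4)^k < sum_{k=n+1}^infinity (1/4)^k = (1/4)^(n+1) / (1 - 1/4) = (1/4)^n * (1/4) * (4/3) = (1/4)^n * 1/3.
So g(n) = (1/4)^n / 3. Since g(n) -> 0, (a_n) is Cauchy.
Now solve g(N) < 1/40: (1/4)^N / 3 < 1/40 <=> 4^N > 1 / (3 * 1/40) = 40/3.
Check powers of 4: 4^1 = 4 <= 40/3, 4^2 = 16 > 40/3.
So the smallest such N is 2. Check: g(2) = 1/(3 * 16) = 1/48 < 1/40.

2


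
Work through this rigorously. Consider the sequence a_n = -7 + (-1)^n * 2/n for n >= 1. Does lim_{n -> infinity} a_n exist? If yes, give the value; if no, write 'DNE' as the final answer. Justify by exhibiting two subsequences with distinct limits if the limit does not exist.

Examine the behaviour of a_n along subsequences.
Even-n subsequence a_{2k} = -7 + 2/(2k) -> -7. Odd-n subsequence a_{2k+1} = -7 - 2/(2k+1) -> -7. Both tend to -7, which suggests the limit is -7; verify directly.
|a_n - (-7)| = |(-1)^n * 2/n| = 2/n for every n >= 1.
Given epsilon > 0, choose a positive integer N > 2/epsilon. Then for all n >= N, |a_n - (-7)| = 2/n <= 2/N < epsilon.
So by the definition of the limit, lim a_n exists and equals -7.

-7


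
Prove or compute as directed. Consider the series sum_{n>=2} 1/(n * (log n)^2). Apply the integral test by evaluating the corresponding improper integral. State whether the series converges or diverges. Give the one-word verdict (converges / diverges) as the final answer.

Let f(x) = 1/(x*log(x)^2). Then f is positive, continuous, and decreasing on [2, infinity), so the integral test applies.
Compute the improper integral int_{2}^infinity f(x) dx:
  antiderivative F(x) = -1/log(x).
  F(x) -> 0 as x -> infinity.  int = 0 - F(2) = 1/log(2) < infinity. By the integral test, the series converges.

converges


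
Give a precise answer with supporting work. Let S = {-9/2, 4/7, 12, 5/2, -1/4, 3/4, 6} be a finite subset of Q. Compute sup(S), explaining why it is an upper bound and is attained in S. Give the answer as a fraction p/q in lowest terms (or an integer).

S is finite, so sup(S) = max(S).
Sorted decreasing:
12, 6, 5/2, 3/4, 4/7, -1/4, -9/2
The extremum is 12.
For every x in S, x <= 12. And 12 is in S, so it is attained.
Therefore sup(S) = 12.

12


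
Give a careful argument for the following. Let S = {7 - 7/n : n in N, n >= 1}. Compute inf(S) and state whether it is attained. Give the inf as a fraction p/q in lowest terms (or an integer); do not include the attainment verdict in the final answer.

Analysis:
- Values: 0, 7/2, 14/3, 21/4, ... strictly increasing.
- Minimum is 0 (n=1); inf = 0 (attained).
- 7 - 7/n -> 7 from below; sup = 7, not attained.
Conclusion: inf(S) = 0, attained in S.

0


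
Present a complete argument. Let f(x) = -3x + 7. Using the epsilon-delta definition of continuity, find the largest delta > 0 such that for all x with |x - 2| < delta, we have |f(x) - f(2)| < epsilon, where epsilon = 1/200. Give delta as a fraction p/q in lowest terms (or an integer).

We compute f(2) = -3*(2) + 7 = 1.
|f(x) - f(2)| = |-3x + 7 - (1)| = |-3(x - 2)| = 3|x - 2|.
We need 3|x - 2| < 1/200, i.e. |x - 2| < 1/200 / 3 = 1/600.
So any delta <= 1/600 works. Conversely, if delta > 1/600, then x = 2 + 1/600 satisfies |x - 2| = 1/600 < delta but |f(x) - f(2)| = 3 * 1/600 = 1/200, which is not < 1/200; so no larger delta works.
Hence the largest such delta is 1/600.

1/600


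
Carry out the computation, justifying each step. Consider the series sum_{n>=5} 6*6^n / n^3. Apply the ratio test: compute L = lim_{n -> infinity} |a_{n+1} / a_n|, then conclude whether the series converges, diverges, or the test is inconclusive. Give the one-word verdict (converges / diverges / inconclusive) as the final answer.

Let a_n denote the general term. Form the ratio a_{n+1}/a_n and simplify:
a_{n+1}/a_n = 6*n^3/(n + 1)^3
Take the limit as n -> infinity: L = 6.
Since L = 6 > 1 (or L = infinity), the ratio test implies the series diverges.

diverges


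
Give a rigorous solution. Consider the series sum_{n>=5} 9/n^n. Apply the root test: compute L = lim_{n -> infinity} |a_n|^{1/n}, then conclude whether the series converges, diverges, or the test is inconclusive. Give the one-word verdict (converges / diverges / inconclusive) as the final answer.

Let a_n denote the general term. Form |a_n|^(1/n) and simplify:
|a_n|^(1/n) = 3^(2/n)/n
Take the limit as n -> infinity: L = 0.
Since L = 0 < 1, the root test implies convergence.

converges


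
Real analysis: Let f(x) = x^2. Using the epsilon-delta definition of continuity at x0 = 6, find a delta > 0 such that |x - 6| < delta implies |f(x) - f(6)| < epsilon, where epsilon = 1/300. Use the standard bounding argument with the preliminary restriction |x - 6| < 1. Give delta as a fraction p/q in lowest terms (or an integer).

Factor: |x^2 - (6)^2| = |x - 6| * |x + 6|.
Impose |x - 6| < 1 first. Then |x + 6| = |(x - 6) + 2*(6)| <= |x - 6| + 2*|6| < 1 + 12 = 13.
So |x^2 - (6)^2| < delta * 13.
We need delta * 13 <= 1/300, i.e. delta <= 1/300/13 = 1/3900.
Since 1/3900 < 1, this is tighter than 1; take delta = 1/3900.
So delta = 1/3900 works.

1/3900


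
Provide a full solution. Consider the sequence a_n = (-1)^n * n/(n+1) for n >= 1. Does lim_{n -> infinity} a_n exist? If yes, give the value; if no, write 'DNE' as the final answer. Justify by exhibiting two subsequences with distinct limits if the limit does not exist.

Examine the behaviour of a_n along subsequences.
a_{2k} = 2k/(2k+1) -> 1. a_{2k+1} = -(2k+1)/(2k+2) -> -1.
Since these two subsequential limits are 1 and -1, distinct, the full sequence cannot converge (a convergent sequence has all subsequences tending to the same limit). So lim a_n does not exist.

DNE


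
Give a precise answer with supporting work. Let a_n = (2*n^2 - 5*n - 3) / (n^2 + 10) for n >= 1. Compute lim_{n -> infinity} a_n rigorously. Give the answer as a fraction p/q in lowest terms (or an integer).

Divide numerator and denominator by n^2, the highest power:
numerator / n^2 = 2 - 5/n - 3/n^2
denominator / n^2 = 1 + 10/n^2
As n -> infinity, all terms of the form c/n^k (k >= 1) tend to 0.
So numerator / n^2 -> 2 and denominator / n^2 -> 1.
Therefore lim a_n = 2.

2


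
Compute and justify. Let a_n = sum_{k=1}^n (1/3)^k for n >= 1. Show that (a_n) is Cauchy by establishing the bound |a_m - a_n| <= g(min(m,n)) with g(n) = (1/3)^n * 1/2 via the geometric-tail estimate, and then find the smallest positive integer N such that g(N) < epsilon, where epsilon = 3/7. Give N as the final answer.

For m > n >= 1: |a_m - a_n| = sum_{k=n+1}^m (1/3)^k < sum_{k=n+1}^infinity (1/3)^k = (1/3)^(n+1) / (1 - 1/3) = (1/3)^n * (1/3) * (3/2) = (1/3)^n * 1/2.
So g(n) = (1/3)^n / 2. Since g(n) -> 0, (a_n) is Cauchy.
Now solve g(N) < 3/7: (1/3)^N / 2 < 3/7 <=> 3^N > 1 / (2 * 3/7) = 7/6.
Check powers of 3: 3^0 = 1 <= 7/6, 3^1 = 3 > 7/6.
So the smallest such N is 1. Check: g(1) = 1/(2 * 3) = 1/6 < 3/7.

1


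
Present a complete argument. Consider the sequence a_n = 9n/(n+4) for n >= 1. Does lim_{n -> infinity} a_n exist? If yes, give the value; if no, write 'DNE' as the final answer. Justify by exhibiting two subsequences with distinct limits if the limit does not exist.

Examine the behaviour of a_n along subsequences.
Even-n subsequence a_{2k} = 9(2k)/(2k+4) -> 9. Odd-n subsequence a_{2k+1} = 9(2k+1)/(2k+5) -> 9. Both tend to 9, which suggests the limit is 9; verify directly.
|a_n - 9| = |9n - 9(n+4)| / (n+4) = 36/(n+4) < 36/n for every n >= 1.
Given epsilon > 0, choose a positive integer N > 36/epsilon. Then for all n >= N, |a_n - 9| < 36/n <= 36/N < epsilon.
So by the definition of the limit, lim a_n exists and equals 9.

9


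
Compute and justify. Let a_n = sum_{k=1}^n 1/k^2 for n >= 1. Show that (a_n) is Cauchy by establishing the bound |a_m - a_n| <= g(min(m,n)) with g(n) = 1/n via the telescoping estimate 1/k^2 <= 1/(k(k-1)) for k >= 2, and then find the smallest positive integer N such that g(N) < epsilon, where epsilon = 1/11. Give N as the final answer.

For m > n >= 1: |a_m - a_n| = sum_{k=n+1}^m 1/k^2.
Use 1/k^2 <= 1/(k(k-1)) = 1/(k-1) - 1/k for k >= 2:
sum_{k=n+1}^m 1/k^2 <= sum_{k=n+1}^m (1/(k-1) - 1/k) = 1/n - 1/m <= 1/n.
By symmetry the same bound holds with n,m swapped, so |a_m - a_n| <= 1/min(m,n) = g(min(m,n)). Since g(n) -> 0, (a_n) is Cauchy.
Now solve g(N) < 1/11: 1/N < 1/11 <=> N > 1/(1/11) = 11.
The smallest integer strictly greater than 11 is N = 12.
Check: g(12) = 1/12 < 1/11; g(11) = 1/11 >= 1/11. So N = 12.

12


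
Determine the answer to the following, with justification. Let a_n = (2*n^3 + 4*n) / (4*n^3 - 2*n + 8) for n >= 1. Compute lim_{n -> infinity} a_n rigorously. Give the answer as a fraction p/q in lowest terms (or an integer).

Divide numerator and denominator by n^3, the highest power:
numerator / n^3 = 2 + 4/n^2
denominator / n^3 = 4 - 2/n^2 + 8/n^3
As n -> infinity, all terms of the form c/n^k (k >= 1) tend to 0.
So numerator / n^3 -> 2 and denominator / n^3 -> 4.
Therefore lim a_n = 1/2.

1/2


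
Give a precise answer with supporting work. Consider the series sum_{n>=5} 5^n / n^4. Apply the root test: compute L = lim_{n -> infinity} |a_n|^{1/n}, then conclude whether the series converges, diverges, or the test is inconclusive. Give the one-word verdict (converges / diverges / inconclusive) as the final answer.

Let a_n denote the general term. Form |a_n|^(1/n) and simplify:
|a_n|^(1/n) = 5/n^(4/n)
Take the limit as n -> infinity: L = 5.
Since L = 5 > 1, the root test implies divergence.

diverges


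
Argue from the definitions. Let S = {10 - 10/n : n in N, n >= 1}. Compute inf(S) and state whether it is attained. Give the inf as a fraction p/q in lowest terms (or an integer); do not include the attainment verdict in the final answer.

Analysis:
- Values: 0, 5, 20/3, 15/2, ... strictly increasing.
- Minimum is 0 (n=1); inf = 0 (attained).
- 10 - 10/n -> 10 from below; sup = 10, not attained.
Conclusion: inf(S) = 0, attained in S.

0


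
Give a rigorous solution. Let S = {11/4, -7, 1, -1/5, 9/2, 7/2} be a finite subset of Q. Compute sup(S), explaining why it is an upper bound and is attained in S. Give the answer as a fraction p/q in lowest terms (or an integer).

S is finite, so sup(S) = max(S).
Sorted decreasing:
9/2, 7/2, 11/4, 1, -1/5, -7
The extremum is 9/2.
For every x in S, x <= 9/2. And 9/2 is in S, so it is attained.
Therefore sup(S) = 9/2.

9/2


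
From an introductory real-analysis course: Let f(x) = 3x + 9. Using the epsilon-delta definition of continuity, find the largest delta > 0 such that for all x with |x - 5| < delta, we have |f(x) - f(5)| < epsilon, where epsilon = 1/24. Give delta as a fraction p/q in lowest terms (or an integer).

We compute f(5) = 3*(5) + 9 = 24.
|f(x) - f(5)| = |3x + 9 - (24)| = |3(x - 5)| = 3|x - 5|.
We need 3|x - 5| < 1/24, i.e. |x - 5| < 1/24 / 3 = 1/72.
So any delta <= 1/72 works. Conversely, if delta > 1/72, then x = 5 + 1/72 satisfies |x - 5| = 1/72 < delta but |f(x) - f(5)| = 3 * 1/72 = 1/24, which is not < 1/24; so no larger delta works.
Hence the largest such delta is 1/72.

1/72


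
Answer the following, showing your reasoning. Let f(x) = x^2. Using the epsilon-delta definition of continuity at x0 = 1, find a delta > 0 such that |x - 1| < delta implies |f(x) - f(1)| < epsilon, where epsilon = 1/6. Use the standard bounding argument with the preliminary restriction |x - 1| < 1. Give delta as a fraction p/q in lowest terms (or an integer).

Factor: |x^2 - (1)^2| = |x - 1| * |x + 1|.
Impose |x - 1| < 1 first. Then |x + 1| = |(x - 1) + 2*(1)| <= |x - 1| + 2*|1| < 1 + 2 = 3.
So |x^2 - (1)^2| < delta * 3.
We need delta * 3 <= 1/6, i.e. delta <= 1/6/3 = 1/18.
Since 1/18 < 1, this is tighter than 1; take delta = 1/18.
So delta = 1/18 works.

1/18


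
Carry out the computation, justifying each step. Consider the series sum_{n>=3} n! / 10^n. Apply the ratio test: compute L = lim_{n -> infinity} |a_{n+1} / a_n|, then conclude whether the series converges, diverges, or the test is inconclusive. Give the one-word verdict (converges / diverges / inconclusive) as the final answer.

Let a_n denote the general term. Form the ratio a_{n+1}/a_n and simplify:
a_{n+1}/a_n = n/10 + 1/10
Take the limit as n -> infinity: L = infinity.
Since L = infinity > 1 (or L = infinity), the ratio test implies the series diverges.

diverges


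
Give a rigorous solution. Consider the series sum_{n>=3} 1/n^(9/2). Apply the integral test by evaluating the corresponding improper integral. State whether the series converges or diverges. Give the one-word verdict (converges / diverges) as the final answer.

Let f(x) = x^(-9/2). Then f is positive, continuous, and decreasing on [3, infinity), so the integral test applies.
Compute the improper integral int_{3}^infinity f(x) dx:
  antiderivative F(x) = -2/(7*x^(7/2)).
  As x -> infinity, F(x) -> 0 (since p = 9/2 > 1).
  So int = F(infinity) - F(3) = 0 - (-2*sqrt(3)/567) = 2*sqrt(3)/567.
  Finite, so by the integral test, the series converges.

converges


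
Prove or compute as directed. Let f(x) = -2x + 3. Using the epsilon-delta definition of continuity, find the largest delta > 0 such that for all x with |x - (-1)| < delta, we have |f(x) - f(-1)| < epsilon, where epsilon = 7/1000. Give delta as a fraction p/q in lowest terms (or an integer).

We compute f(-1) = -2*(-1) + 3 = 5.
|f(x) - f(-1)| = |-2x + 3 - (5)| = |-2(x - (-1))| = 2|x - (-1)|.
We need 2|x - (-1)| < 7/1000, i.e. |x - (-1)| < 7/1000 / 2 = 7/2000.
So any delta <= 7/2000 works. Conversely, if delta > 7/2000, then x = -1 + 7/2000 satisfies |x - (-1)| = 7/2000 < delta but |f(x) - f(-1)| = 2 * 7/2000 = 7/1000, which is not < 7/1000; so no larger delta works.
Hence the largest such delta is 7/2000.

7/2000


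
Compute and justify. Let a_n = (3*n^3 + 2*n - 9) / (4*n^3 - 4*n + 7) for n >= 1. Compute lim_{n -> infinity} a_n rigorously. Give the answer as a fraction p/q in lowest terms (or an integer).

Divide numerator and denominator by n^3, the highest power:
numerator / n^3 = 3 + 2/n^2 - 9/n^3
denominator / n^3 = 4 - 4/n^2 + 7/n^3
As n -> infinity, all terms of the form c/n^k (k >= 1) tend to 0.
So numerator / n^3 -> 3 and denominator / n^3 -> 4.
Therefore lim a_n = 3/4.

3/4


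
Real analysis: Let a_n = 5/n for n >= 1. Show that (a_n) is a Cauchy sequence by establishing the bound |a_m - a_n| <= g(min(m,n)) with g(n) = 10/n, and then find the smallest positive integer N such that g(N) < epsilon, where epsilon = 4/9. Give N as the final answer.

For any m, n >= 1, by the triangle inequality:
|a_m - a_n| = |5/m - 5/n| <= 5*1/m + 5*1/n <= 10/min(m,n).
So g(n) = 10/n bounds the Cauchy difference. Since g(n) -> 0, (a_n) is Cauchy.
Now solve g(N) < 4/9: 10/N < 4/9 <=> N > 10 / (4/9) = 45/2.
The smallest integer strictly greater than 45/2 is N = 23.
Check: g(23) = 10/23 = 10/23 < 4/9; g(22) = 5/11 >= 4/9. So N = 23.

23


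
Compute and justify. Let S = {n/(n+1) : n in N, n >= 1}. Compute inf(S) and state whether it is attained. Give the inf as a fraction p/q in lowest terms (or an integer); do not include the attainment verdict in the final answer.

Analysis:
- Values: 1/2, 2/3, 3/4, 4/5, ... strictly increasing.
- Minimum is 1/2 (n=1); inf = 1/2 (attained).
- n/(n+1) = 1 - 1/(n+1) -> 1 from below as n -> infinity, and never equals 1.
- So sup = 1 (not attained).
Conclusion: inf(S) = 1/2, attained in S.

1/2


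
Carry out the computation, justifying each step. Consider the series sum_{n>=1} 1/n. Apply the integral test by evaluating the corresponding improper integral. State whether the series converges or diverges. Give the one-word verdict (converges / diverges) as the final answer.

Let f(x) = 1/x. Then f is positive, continuous, and decreasing on [1, infinity), so the integral test applies.
Compute the improper integral int_{1}^infinity f(x) dx:
  antiderivative F(x) = log(x).
  As x -> infinity, log(x) -> infinity.
  So int = infinity - log(1) = infinity. By the integral test, the series diverges.

diverges


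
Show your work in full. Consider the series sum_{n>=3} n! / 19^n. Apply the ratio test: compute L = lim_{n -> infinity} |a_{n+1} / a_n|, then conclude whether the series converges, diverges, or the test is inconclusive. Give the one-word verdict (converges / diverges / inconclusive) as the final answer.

Let a_n denote the general term. Form the ratio a_{n+1}/a_n and simplify:
a_{n+1}/a_n = n/19 + 1/19
Take the limit as n -> infinity: L = infinity.
Since L = infinity > 1 (or L = infinity), the ratio test implies the series diverges.

diverges


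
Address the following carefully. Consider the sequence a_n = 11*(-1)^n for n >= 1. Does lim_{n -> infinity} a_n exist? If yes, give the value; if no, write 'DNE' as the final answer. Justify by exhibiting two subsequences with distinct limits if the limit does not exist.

Examine the behaviour of a_n along subsequences.
Even-n subsequence a_{2k} = 11 -> 11. Odd-n subsequence a_{2k+1} = -11 -> -11.
Since these two subsequential limits are 11 and -11, distinct, the full sequence cannot converge (a convergent sequence has all subsequences tending to the same limit). So lim a_n does not exist.

DNE


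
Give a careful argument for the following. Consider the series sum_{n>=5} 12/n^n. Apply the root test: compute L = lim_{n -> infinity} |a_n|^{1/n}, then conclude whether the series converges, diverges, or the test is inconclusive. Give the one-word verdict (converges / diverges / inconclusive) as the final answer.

Let a_n denote the general term. Form |a_n|^(1/n) and simplify:
|a_n|^(1/n) = 12^(1/n)/n
Take the limit as n -> infinity: L = 0.
Since L = 0 < 1, the root test implies convergence.

converges


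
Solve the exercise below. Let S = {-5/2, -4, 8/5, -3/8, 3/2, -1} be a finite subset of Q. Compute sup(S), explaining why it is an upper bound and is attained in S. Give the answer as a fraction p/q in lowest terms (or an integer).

S is finite, so sup(S) = max(S).
Sorted decreasing:
8/5, 3/2, -3/8, -1, -5/2, -4
The extremum is 8/5.
For every x in S, x <= 8/5. And 8/5 is in S, so it is attained.
Therefore sup(S) = 8/5.

8/5


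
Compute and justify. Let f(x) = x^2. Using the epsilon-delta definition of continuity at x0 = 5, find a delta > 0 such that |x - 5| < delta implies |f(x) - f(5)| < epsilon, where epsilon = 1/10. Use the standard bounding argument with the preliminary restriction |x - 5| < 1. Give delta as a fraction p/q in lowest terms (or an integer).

Factor: |x^2 - (5)^2| = |x - 5| * |x + 5|.
Impose |x - 5| < 1 first. Then |x + 5| = |(x - 5) + 2*(5)| <= |x - 5| + 2*|5| < 1 + 10 = 11.
So |x^2 - (5)^2| < delta * 11.
We need delta * 11 <= 1/10, i.e. delta <= 1/10/11 = 1/110.
Since 1/110 < 1, this is tighter than 1; take delta = 1/110.
So delta = 1/110 works.

1/110


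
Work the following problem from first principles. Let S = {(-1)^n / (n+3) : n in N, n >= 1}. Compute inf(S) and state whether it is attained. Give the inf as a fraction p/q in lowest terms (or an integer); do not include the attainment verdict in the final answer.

Analysis:
- Values: -1/4, 1/5, -1/6, 1/7, -1/8, ...
- Positive terms (even n): 1/(2+3), 1/(4+3), ... decreasing -> max = 1/5 (n=2).
- Negative terms (odd n): -1/(1+3), -1/(3+3), ... increasing -> min = -1/4 (n=1).
- So sup = 1/5 (attained at n=2); inf = -1/4 (attained at n=1).
Conclusion: inf(S) = -1/4, attained in S.

-1/4


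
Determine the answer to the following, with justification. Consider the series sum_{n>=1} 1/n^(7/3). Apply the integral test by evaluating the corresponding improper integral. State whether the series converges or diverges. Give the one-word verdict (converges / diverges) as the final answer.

Let f(x) = x^(-7/3). Then f is positive, continuous, and decreasing on [1, infinity), so the integral test applies.
Compute the improper integral int_{1}^infinity f(x) dx:
  antiderivative F(x) = -3/(4*x^(4/3)).
  As x -> infinity, F(x) -> 0 (since p = 7/3 > 1).
  So int = F(infinity) - F(1) = 0 - (-3/4) = 3/4.
  Finite, so by the integral test, the series converges.

converges


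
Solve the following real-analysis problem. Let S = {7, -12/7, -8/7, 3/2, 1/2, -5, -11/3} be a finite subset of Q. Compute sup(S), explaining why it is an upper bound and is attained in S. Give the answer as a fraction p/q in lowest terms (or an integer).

S is finite, so sup(S) = max(S).
Sorted decreasing:
7, 3/2, 1/2, -8/7, -12/7, -11/3, -5
The extremum is 7.
For every x in S, x <= 7. And 7 is in S, so it is attained.
Therefore sup(S) = 7.

7


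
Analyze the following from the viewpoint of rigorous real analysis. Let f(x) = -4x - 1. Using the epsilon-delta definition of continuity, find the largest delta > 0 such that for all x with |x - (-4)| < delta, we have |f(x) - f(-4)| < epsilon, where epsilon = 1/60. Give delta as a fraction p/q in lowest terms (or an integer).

We compute f(-4) = -4*(-4) - 1 = 15.
|f(x) - f(-4)| = |-4x - 1 - (15)| = |-4(x - (-4))| = 4|x - (-4)|.
We need 4|x - (-4)| < 1/60, i.e. |x - (-4)| < 1/60 / 4 = 1/240.
So any delta <= 1/240 works. Conversely, if delta > 1/240, then x = -4 + 1/240 satisfies |x - (-4)| = 1/240 < delta but |f(x) - f(-4)| = 4 * 1/240 = 1/60, which is not < 1/60; so no larger delta works.
Hence the largest such delta is 1/240.

1/240


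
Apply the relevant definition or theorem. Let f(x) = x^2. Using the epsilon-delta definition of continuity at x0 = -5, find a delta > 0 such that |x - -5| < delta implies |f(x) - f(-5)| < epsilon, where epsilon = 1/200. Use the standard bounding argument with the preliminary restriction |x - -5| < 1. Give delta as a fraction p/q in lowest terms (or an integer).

Factor: |x^2 - (-5)^2| = |x - -5| * |x + -5|.
Impose |x - -5| < 1 first. Then |x + -5| = |(x - -5) + 2*(-5)| <= |x - -5| + 2*|-5| < 1 + 10 = 11.
So |x^2 - (-5)^2| < delta * 11.
We need delta * 11 <= 1/200, i.e. delta <= 1/200/11 = 1/2200.
Since 1/2200 < 1, this is tighter than 1; take delta = 1/2200.
So delta = 1/2200 works.

1/2200


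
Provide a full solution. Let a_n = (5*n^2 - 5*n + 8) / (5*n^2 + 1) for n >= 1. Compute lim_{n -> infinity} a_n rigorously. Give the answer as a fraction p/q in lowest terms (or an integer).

Divide numerator and denominator by n^2, the highest power:
numerator / n^2 = 5 - 5/n + 8/n^2
denominator / n^2 = 5 + n^(-2)
As n -> infinity, all terms of the form c/n^k (k >= 1) tend to 0.
So numerator / n^2 -> 5 and denominator / n^2 -> 5.
Therefore lim a_n = 1.

1


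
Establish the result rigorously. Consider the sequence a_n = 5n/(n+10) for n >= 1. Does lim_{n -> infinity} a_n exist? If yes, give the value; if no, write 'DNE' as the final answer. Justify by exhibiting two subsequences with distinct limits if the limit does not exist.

Examine the behaviour of a_n along subsequences.
Even-n subsequence a_{2k} = 5(2k)/(2k+10) -> 5. Odd-n subsequence a_{2k+1} = 5(2k+1)/(2k+11) -> 5. Both tend to 5, which suggests the limit is 5; verify directly.
|a_n - 5| = |5n - 5(n+10)| / (n+10) = 50/(n+10) < 50/n for every n >= 1.
Given epsilon > 0, choose a positive integer N > 50/epsilon. Then for all n >= N, |a_n - 5| < 50/n <= 50/N < epsilon.
So by the definition of the limit, lim a_n exists and equals 5.

5


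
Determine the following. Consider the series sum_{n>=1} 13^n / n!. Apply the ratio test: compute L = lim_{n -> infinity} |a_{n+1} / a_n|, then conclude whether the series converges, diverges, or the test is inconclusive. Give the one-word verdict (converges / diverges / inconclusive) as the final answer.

Let a_n denote the general term. Form the ratio a_{n+1}/a_n and simplify:
a_{n+1}/a_n = 13/(n + 1)
Take the limit as n -> infinity: L = 0.
Since L = 0 < 1, the ratio test implies the series converges.

converges
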